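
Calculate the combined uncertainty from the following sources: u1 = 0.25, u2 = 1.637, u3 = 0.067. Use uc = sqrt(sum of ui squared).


uc = sqrt(0.25^2 + 1.637^2 + 0.067^2)
uc = sqrt(2.746758)
uc = 1.6573

1.6573


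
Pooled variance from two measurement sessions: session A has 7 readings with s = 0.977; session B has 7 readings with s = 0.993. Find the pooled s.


s_p = sqrt(((n1-1)*s1^2 + (n2-1)*s2^2) / (n1+n2-2))
numerator = (7-1)*0.977^2 + (7-1)*0.993^2 = 5.727174 + 5.916294 = 11.643468
denominator = 7 + 7 - 2 = 12
s_p^2 = 11.643468 / 12 = 0.970289
s_p = sqrt(0.970289) = 0.9850

0.9850


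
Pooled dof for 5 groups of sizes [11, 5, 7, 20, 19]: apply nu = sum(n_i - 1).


nu = sum_i (n_i - 1)
nu = ((11 - 1) + (5 - 1) + (7 - 1) + (20 - 1) + (19 - 1))
nu = 10 + 4 + 6 + 19 + 18
nu = 57

57


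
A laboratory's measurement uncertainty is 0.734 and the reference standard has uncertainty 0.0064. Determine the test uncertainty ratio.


TUR = u_lab / u_ref
= 0.734 / 0.0064
= 114.6875

114.6875


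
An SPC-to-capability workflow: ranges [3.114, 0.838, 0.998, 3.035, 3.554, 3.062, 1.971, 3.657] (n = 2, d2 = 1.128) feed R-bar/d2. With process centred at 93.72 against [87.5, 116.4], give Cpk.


R_bar = (3.114 + 0.838 + 0.998 + 3.035 + 3.554 + 3.062 + 1.971 + 3.657) / 8 = 2.528625
sigma = R_bar / d2 = 2.528625 / 1.128 = 2.2416888
Cp = (USL - LSL)/(6*sigma) = (116.4 - 87.5)/(6*2.2416888) = 2.1487
Cpu = (116.4 - 93.72)/(3*2.2416888) = 3.3725
Cpl = (93.72 - 87.5)/(3*2.2416888) = 0.9249
Cpk = min(Cpu, Cpl) = 0.9249

0.9249


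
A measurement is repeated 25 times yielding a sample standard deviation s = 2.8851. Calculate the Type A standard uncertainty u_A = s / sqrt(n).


u_A = s / sqrt(n)
u_A = 2.8851 / sqrt(25)
u_A = 2.8851 / 5
u_A = 0.5770

0.5770


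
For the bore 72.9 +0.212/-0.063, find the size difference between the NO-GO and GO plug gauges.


GO = nominal - lower_tol (smallest hole = maximum material condition)
GO = 72.9 - 0.063 = 72.837
NO-GO = nominal + upper_tol (largest hole = least material condition)
NO-GO = 72.9 + 0.212 = 73.112
spread = NO-GO - GO = 73.112 - 72.837 = 0.2750

0.2750


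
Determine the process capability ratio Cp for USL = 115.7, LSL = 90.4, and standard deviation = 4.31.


Cp = (USL - LSL) / (6 * sigma)
= (115.7 - 90.4) / (6 * 4.31)
= 25.3000 / 25.8600
= 0.9783

0.9783


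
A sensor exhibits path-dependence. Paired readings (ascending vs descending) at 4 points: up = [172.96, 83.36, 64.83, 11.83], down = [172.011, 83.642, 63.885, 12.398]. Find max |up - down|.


|172.96 - 172.011| = 0.9490
|83.36 - 83.642| = 0.2820
|64.83 - 63.885| = 0.9450
|11.83 - 12.398| = 0.5680
hysteresis = max(diffs) = 0.9490

0.9490


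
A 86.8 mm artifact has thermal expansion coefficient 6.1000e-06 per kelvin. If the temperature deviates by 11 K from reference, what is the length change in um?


dL = L * alpha * dT
= 86.8 * 6.1000e-06 * 11
= 0.0058243 mm
dL_um = 0.0058243 * 1000 = 5.8243 um

5.8243


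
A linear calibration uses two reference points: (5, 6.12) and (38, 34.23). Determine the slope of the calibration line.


slope = (y2 - y1) / (x2 - x1)
= (34.23 - 6.12) / (38 - 5)
= 28.1100 / 33
= 0.8518

0.8518


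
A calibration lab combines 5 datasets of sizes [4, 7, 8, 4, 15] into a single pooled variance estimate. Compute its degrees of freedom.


nu = sum_i (n_i - 1)
nu = ((4 - 1) + (7 - 1) + (8 - 1) + (4 - 1) + (15 - 1))
nu = 3 + 6 + 7 + 3 + 14
nu = 33

33


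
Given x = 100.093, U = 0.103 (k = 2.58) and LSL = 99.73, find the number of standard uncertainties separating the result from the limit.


u = U / k = 0.103 / 2.58 = 0.039922481
margin = |LSL - x| = |99.73 - 100.093| = 0.363
z = margin / u = 0.363 / 0.039922481
z = 9.0926

9.0926


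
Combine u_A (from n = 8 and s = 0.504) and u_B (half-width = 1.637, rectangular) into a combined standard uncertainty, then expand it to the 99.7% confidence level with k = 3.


u_A = s / sqrt(n) = 0.504 / sqrt(8) = 0.17819091
u_B = half_width / sqrt(3) = 1.637 / sqrt(3) = 0.94512239
uc = sqrt(u_A^2 + u_B^2) = sqrt(0.17819091^2 + 0.94512239^2) = 0.96177353
U = k * uc = 3 * 0.96177353
U = 2.8853

2.8853


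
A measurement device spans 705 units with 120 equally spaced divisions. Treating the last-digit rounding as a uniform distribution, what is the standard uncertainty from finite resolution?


resolution = range / divisions
resolution = 705 / 120 = 5.875
u_res = resolution / (2*sqrt(3))
u_res = 5.875 / 3.4641016
u_res = 1.6960

1.6960


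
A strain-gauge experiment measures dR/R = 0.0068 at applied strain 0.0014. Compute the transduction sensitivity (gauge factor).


GF = (dR/R) / epsilon
= 0.0068 / 0.0014
= 4.8571

4.8571


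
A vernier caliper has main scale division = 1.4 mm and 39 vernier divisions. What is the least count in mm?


LC = MSD / n_div
= 1.4 / 39
= 0.0359

0.0359


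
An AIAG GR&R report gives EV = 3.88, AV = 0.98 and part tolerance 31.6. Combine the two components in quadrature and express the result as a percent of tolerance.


GRR = sqrt(EV^2 + AV^2) = sqrt(3.88^2 + 0.98^2) = 4.0018496
%GRR = GRR / tol * 100 = 4.0018496 / 31.6 * 100
%GRR = 12.6641

12.6641


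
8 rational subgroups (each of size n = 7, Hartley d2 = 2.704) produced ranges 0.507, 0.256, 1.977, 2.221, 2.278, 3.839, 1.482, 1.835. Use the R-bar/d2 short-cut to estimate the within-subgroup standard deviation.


R_bar = (0.507 + 0.256 + 1.977 + 2.221 + 2.278 + 3.839 + 1.482 + 1.835) / 8
R_bar = 14.395 / 8 = 1.799375
sigma_hat = R_bar / d2 = 1.799375 / 2.704 = 0.6654

0.6654


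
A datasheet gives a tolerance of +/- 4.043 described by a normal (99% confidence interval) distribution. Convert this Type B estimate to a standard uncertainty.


u_B = half_width / 2.576
u_B = 4.043 / 2.576
u_B = 1.5695

1.5695


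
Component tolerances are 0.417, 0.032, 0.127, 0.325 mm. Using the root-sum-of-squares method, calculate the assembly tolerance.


RSS = sqrt(0.417^2 + 0.032^2 + 0.127^2 + 0.325^2)
= sqrt(0.296667)
= 0.5447

0.5447


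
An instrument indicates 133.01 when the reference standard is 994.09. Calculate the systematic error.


Systematic error = measured - true
= 133.01 - 994.09
= -861.0800

-861.0800


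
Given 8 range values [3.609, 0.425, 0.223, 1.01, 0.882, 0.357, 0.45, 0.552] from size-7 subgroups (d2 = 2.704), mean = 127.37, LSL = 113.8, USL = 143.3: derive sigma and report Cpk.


R_bar = (3.609 + 0.425 + 0.223 + 1.01 + 0.882 + 0.357 + 0.45 + 0.552) / 8 = 0.9385
sigma = R_bar / d2 = 0.9385 / 2.704 = 0.3470784
Cp = (USL - LSL)/(6*sigma) = (143.3 - 113.8)/(6*0.3470784) = 14.1659
Cpu = (143.3 - 127.37)/(3*0.3470784) = 15.2991
Cpl = (127.37 - 113.8)/(3*0.3470784) = 13.0326
Cpk = min(Cpu, Cpl) = 13.0326

13.0326


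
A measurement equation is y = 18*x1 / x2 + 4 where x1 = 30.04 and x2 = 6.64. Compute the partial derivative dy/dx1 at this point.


y = 18*x1 / x2 + 4
dy/dx1 = 18/x2
Evaluate at x2 = 6.64: c1 = 18 / 6.64
c1 = 2.7108

2.7108


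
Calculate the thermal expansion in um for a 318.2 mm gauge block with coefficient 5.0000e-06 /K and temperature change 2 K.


dL = L * alpha * dT
= 318.2 * 5.0000e-06 * 2
= 0.0031820 mm
dL_um = 0.0031820 * 1000 = 3.1820 um

3.1820


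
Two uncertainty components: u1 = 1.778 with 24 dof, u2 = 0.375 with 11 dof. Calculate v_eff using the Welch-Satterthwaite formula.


uc = sqrt(u1^2 + u2^2) = sqrt(1.778^2 + 0.375^2) = 1.8171156
v_eff = uc^4 / (u1^4/v1 + u2^4/v2)
= 1.8171156^4 / (1.778^4/24 + 0.375^4/11)
= 10.902604 / 0.41820262
v_eff = 26.0701

26.0701


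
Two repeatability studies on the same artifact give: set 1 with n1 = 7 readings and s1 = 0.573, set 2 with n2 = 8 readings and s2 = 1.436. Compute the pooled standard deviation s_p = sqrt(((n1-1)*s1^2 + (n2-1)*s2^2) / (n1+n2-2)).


s_p = sqrt(((n1-1)*s1^2 + (n2-1)*s2^2) / (n1+n2-2))
numerator = (7-1)*0.573^2 + (8-1)*1.436^2 = 1.969974 + 14.434672 = 16.404646
denominator = 7 + 8 - 2 = 13
s_p^2 = 16.404646 / 13 = 1.2618958
s_p = sqrt(1.2618958) = 1.1233

1.1233


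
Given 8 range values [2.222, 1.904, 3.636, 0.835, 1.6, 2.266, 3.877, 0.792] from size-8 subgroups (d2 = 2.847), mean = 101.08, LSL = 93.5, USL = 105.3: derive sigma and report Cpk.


R_bar = (2.222 + 1.904 + 3.636 + 0.835 + 1.6 + 2.266 + 3.877 + 0.792) / 8 = 2.1415
sigma = R_bar / d2 = 2.1415 / 2.847 = 0.75219529
Cp = (USL - LSL)/(6*sigma) = (105.3 - 93.5)/(6*0.75219529) = 2.6146
Cpu = (105.3 - 101.08)/(3*0.75219529) = 1.8701
Cpl = (101.08 - 93.5)/(3*0.75219529) = 3.3591
Cpk = min(Cpu, Cpl) = 1.8701

1.8701


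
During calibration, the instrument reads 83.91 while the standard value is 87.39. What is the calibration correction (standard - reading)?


Correction = standard - reading
= 87.39 - 83.91
= 3.4800

3.4800


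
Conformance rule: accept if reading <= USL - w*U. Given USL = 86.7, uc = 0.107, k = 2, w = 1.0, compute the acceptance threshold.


U = k * uc = 2 * 0.107 = 0.214
guard band g = w * U = 1.0 * 0.214 = 0.214
AL = USL - g = 86.7 - 0.214
AL = 86.4860

86.4860


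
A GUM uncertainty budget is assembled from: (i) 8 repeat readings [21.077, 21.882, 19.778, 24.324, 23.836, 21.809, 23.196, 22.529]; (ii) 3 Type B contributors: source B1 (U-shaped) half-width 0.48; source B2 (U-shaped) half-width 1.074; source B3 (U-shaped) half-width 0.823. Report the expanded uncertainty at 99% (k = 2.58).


mean = (21.077 + 21.882 + 19.778 + 24.324 + 23.836 + 21.809 + 23.196 + 22.529) / 8 = 22.303875
s = sqrt(sum((x - mean)^2)/(n-1)) = 1.4920277
u_A = s / sqrt(n) = 1.4920277 / sqrt(8) = 0.52751145
u_B1 = 0.48 / sqrt(2) = 0.33941125
u_B2 = 1.074 / sqrt(2) = 0.75943268
u_B3 = 0.823 / sqrt(2) = 0.58194888
uc = sqrt(0.52751145^2 + 0.33941125^2 + 0.75943268^2 + 0.58194888^2) = 1.1440589
U = k * uc = 2.58 * 1.1440589
U = 2.9517

2.9517


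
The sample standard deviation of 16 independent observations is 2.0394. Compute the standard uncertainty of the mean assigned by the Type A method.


u_A = s / sqrt(n)
u_A = 2.0394 / sqrt(16)
u_A = 2.0394 / 4
u_A = 0.5099

0.5099


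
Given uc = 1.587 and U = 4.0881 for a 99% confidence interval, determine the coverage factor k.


k = U / uc
k = 4.0881 / 1.587
k = 2.576

2.576


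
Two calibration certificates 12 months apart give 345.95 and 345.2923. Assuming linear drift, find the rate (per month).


rate = (v2 - v1) / months
= (345.2923 - 345.95) / 12
= -0.6577 / 12
= -0.0548

-0.0548


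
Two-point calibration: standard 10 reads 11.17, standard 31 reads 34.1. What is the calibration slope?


slope = (y2 - y1) / (x2 - x1)
= (34.1 - 11.17) / (31 - 10)
= 22.9300 / 21
= 1.0919

1.0919


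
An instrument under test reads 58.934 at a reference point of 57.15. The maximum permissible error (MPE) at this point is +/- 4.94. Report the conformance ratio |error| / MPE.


e = indication - reference = 58.934 - 57.15 = 1.7840
|e| = 1.7840
ratio = |e| / MPE = 1.7840 / 4.94
ratio = 0.3611

0.3611


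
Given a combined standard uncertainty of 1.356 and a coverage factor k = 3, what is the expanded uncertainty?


U = k * uc
U = 3 * 1.356
U = 4.0680

4.0680


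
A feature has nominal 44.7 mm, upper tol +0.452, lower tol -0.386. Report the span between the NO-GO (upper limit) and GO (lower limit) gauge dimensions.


GO = nominal - lower_tol (smallest hole = maximum material condition)
GO = 44.7 - 0.386 = 44.314
NO-GO = nominal + upper_tol (largest hole = least material condition)
NO-GO = 44.7 + 0.452 = 45.152
spread = NO-GO - GO = 45.152 - 44.314 = 0.8380

0.8380


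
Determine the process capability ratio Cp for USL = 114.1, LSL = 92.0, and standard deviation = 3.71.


Cp = (USL - LSL) / (6 * sigma)
= (114.1 - 92.0) / (6 * 3.71)
= 22.1000 / 22.2600
= 0.9928

0.9928


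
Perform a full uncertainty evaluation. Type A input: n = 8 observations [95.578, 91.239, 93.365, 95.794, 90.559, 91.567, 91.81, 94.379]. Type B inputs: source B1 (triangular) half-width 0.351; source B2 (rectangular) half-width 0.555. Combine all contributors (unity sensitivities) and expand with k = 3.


mean = (95.578 + 91.239 + 93.365 + 95.794 + 90.559 + 91.567 + 91.81 + 94.379) / 8 = 93.036375
s = sqrt(sum((x - mean)^2)/(n-1)) = 2.0356112
u_A = s / sqrt(n) = 2.0356112 / sqrt(8) = 0.71969724
u_B1 = 0.351 / sqrt(6) = 0.14329515
u_B2 = 0.555 / sqrt(3) = 0.3204294
uc = sqrt(0.71969724^2 + 0.14329515^2 + 0.3204294^2) = 0.80073255
U = k * uc = 3 * 0.80073255
U = 2.4022

2.4022


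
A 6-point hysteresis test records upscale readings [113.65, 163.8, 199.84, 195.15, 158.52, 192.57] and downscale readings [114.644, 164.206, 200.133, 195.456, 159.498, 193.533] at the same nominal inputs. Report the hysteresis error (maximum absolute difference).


|113.65 - 114.644| = 0.9940
|163.8 - 164.206| = 0.4060
|199.84 - 200.133| = 0.2930
|195.15 - 195.456| = 0.3060
|158.52 - 159.498| = 0.9780
|192.57 - 193.533| = 0.9630
hysteresis = max(diffs) = 0.9940

0.9940


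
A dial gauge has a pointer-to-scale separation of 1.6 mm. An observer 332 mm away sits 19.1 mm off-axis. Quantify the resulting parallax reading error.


error = h * offset / d
= 1.6 * 19.1 / 332
= 0.0920

0.0920


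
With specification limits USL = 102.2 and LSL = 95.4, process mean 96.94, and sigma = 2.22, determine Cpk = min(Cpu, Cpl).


Cpu = (USL - mean) / (3*sigma) = (102.2 - 96.94) / (3*2.22) = 0.7898
Cpl = (mean - LSL) / (3*sigma) = (96.94 - 95.4) / (3*2.22) = 0.2312
Cpk = min(Cpu, Cpl) = 0.2312

0.2312


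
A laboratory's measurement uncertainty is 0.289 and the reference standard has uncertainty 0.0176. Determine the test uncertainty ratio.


TUR = u_lab / u_ref
= 0.289 / 0.0176
= 16.4205

16.4205


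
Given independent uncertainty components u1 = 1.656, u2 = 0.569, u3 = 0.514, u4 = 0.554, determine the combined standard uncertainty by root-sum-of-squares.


uc = sqrt(1.656^2 + 0.569^2 + 0.514^2 + 0.554^2)
uc = sqrt(3.637209)
uc = 1.9071

1.9071


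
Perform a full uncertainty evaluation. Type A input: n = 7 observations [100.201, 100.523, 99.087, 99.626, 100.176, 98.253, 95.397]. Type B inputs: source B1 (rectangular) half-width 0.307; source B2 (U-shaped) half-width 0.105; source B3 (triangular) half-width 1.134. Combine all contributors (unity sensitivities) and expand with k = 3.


mean = (100.201 + 100.523 + 99.087 + 99.626 + 100.176 + 98.253 + 95.397) / 7 = 99.03757143
s = sqrt(sum((x - mean)^2)/(n-1)) = 1.7829791
u_A = s / sqrt(n) = 1.7829791 / sqrt(7) = 0.67390276
u_B1 = 0.307 / sqrt(3) = 0.17724653
u_B2 = 0.105 / sqrt(2) = 0.074246212
u_B3 = 1.134 / sqrt(6) = 0.46295356
uc = sqrt(0.67390276^2 + 0.17724653^2 + 0.074246212^2 + 0.46295356^2) = 0.8398808
U = k * uc = 3 * 0.8398808
U = 2.5196

2.5196


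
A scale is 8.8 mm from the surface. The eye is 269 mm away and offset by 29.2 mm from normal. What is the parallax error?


error = h * offset / d
= 8.8 * 29.2 / 269
= 0.9552

0.9552


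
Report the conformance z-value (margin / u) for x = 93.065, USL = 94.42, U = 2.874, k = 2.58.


u = U / k = 2.874 / 2.58 = 1.1139535
margin = |USL - x| = |94.42 - 93.065| = 1.355
z = margin / u = 1.355 / 1.1139535
z = 1.2164

1.2164


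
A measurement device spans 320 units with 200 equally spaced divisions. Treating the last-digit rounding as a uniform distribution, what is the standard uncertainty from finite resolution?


resolution = range / divisions
resolution = 320 / 200 = 1.6
u_res = resolution / (2*sqrt(3))
u_res = 1.6 / 3.4641016
u_res = 0.4619

0.4619


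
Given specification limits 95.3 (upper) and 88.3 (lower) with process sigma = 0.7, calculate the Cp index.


Cp = (USL - LSL) / (6 * sigma)
= (95.3 - 88.3) / (6 * 0.7)
= 7.0000 / 4.2000
= 1.6667

1.6667


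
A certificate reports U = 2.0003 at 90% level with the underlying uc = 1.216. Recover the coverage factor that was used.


k = U / uc
k = 2.0003 / 1.216
k = 1.645

1.645


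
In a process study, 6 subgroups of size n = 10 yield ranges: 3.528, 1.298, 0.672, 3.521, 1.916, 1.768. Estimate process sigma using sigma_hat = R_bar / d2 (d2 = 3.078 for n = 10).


R_bar = (3.528 + 1.298 + 0.672 + 3.521 + 1.916 + 1.768) / 6
R_bar = 12.703 / 6 = 2.1171667
sigma_hat = R_bar / d2 = 2.1171667 / 3.078 = 0.6878

0.6878


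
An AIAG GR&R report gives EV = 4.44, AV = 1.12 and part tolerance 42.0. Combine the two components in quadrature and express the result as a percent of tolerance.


GRR = sqrt(EV^2 + AV^2) = sqrt(4.44^2 + 1.12^2) = 4.5790829
%GRR = GRR / tol * 100 = 4.5790829 / 42.0 * 100
%GRR = 10.9026

10.9026


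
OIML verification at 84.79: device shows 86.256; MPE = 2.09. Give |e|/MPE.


e = indication - reference = 86.256 - 84.79 = 1.4660
|e| = 1.4660
ratio = |e| / MPE = 1.4660 / 2.09
ratio = 0.7014

0.7014


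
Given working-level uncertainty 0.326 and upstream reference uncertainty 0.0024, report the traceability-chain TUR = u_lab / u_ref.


TUR = u_lab / u_ref
= 0.326 / 0.0024
= 135.8333

135.8333


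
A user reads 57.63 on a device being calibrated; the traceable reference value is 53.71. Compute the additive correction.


Correction = standard - reading
= 53.71 - 57.63
= -3.9200

-3.9200


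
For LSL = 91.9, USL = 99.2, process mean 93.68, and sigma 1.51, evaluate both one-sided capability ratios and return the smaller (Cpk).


Cpu = (USL - mean) / (3*sigma) = (99.2 - 93.68) / (3*1.51) = 1.2185
Cpl = (mean - LSL) / (3*sigma) = (93.68 - 91.9) / (3*1.51) = 0.3929
Cpk = min(Cpu, Cpl) = 0.3929

0.3929


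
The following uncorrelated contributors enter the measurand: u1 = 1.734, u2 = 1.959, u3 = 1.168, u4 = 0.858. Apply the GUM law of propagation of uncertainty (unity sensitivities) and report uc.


uc = sqrt(1.734^2 + 1.959^2 + 1.168^2 + 0.858^2)
uc = sqrt(8.944825)
uc = 2.9908

2.9908


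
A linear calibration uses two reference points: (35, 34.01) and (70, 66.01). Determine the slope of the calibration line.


slope = (y2 - y1) / (x2 - x1)
= (66.01 - 34.01) / (70 - 35)
= 32.0000 / 35
= 0.9143

0.9143


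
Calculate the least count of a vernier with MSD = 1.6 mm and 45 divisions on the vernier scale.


LC = MSD / n_div
= 1.6 / 45
= 0.0356

0.0356


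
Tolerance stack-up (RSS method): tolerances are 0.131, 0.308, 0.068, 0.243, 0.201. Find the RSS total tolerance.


RSS = sqrt(0.131^2 + 0.308^2 + 0.068^2 + 0.243^2 + 0.201^2)
= sqrt(0.216099)
= 0.4649

0.4649


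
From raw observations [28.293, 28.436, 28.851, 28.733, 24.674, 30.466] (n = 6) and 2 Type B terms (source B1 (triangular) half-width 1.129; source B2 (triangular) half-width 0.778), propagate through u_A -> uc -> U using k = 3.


mean = (28.293 + 28.436 + 28.851 + 28.733 + 24.674 + 30.466) / 6 = 28.24216667
s = sqrt(sum((x - mean)^2)/(n-1)) = 1.9146278
u_A = s / sqrt(n) = 1.9146278 / sqrt(6) = 0.78164353
u_B1 = 1.129 / sqrt(6) = 0.46091232
u_B2 = 0.778 / sqrt(6) = 0.31761717
uc = sqrt(0.78164353^2 + 0.46091232^2 + 0.31761717^2) = 0.96139869
U = k * uc = 3 * 0.96139869
U = 2.8842

2.8842


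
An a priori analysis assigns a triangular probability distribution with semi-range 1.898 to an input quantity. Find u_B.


u_B = half_width / sqrt(6)
u_B = 1.898 / 2.4494897
u_B = 0.7749

0.7749


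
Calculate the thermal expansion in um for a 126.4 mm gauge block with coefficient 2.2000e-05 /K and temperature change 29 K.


dL = L * alpha * dT
= 126.4 * 2.2000e-05 * 29
= 0.0806432 mm
dL_um = 0.0806432 * 1000 = 80.6432 um

80.6432


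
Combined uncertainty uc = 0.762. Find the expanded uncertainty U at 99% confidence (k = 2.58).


U = k * uc
U = 2.58 * 0.762
U = 1.9660

1.9660


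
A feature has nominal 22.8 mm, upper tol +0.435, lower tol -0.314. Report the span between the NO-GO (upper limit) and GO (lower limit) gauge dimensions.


GO = nominal - lower_tol (smallest hole = maximum material condition)
GO = 22.8 - 0.314 = 22.486
NO-GO = nominal + upper_tol (largest hole = least material condition)
NO-GO = 22.8 + 0.435 = 23.235
spread = NO-GO - GO = 23.235 - 22.486 = 0.7490

0.7490


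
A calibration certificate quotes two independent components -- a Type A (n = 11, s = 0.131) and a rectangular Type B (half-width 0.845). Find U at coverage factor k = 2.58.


u_A = s / sqrt(n) = 0.131 / sqrt(11) = 0.039497986
u_B = half_width / sqrt(3) = 0.845 / sqrt(3) = 0.48786098
uc = sqrt(u_A^2 + u_B^2) = sqrt(0.039497986^2 + 0.48786098^2) = 0.48945728
U = k * uc = 2.58 * 0.48945728
U = 1.2628

1.2628


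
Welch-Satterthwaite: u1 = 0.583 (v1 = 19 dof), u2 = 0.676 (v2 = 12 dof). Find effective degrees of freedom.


uc = sqrt(u1^2 + u2^2) = sqrt(0.583^2 + 0.676^2) = 0.89267295
v_eff = uc^4 / (u1^4/v1 + u2^4/v2)
= 0.89267295^4 / (0.583^4/19 + 0.676^4/12)
= 0.63499382 / 0.023482494
v_eff = 27.0412

27.0412


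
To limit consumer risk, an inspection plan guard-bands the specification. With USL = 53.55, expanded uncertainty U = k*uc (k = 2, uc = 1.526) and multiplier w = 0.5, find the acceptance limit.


U = k * uc = 2 * 1.526 = 3.052
guard band g = w * U = 0.5 * 3.052 = 1.526
AL = USL - g = 53.55 - 1.526
AL = 52.0240

52.0240


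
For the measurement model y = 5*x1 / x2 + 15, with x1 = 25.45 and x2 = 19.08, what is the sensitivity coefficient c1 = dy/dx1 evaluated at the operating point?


y = 5*x1 / x2 + 15
dy/dx1 = 5/x2
Evaluate at x2 = 19.08: c1 = 5 / 19.08
c1 = 0.2621

0.2621


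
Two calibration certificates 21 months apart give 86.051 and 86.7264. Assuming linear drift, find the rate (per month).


rate = (v2 - v1) / months
= (86.7264 - 86.051) / 21
= 0.6754 / 21
= 0.0322

0.0322


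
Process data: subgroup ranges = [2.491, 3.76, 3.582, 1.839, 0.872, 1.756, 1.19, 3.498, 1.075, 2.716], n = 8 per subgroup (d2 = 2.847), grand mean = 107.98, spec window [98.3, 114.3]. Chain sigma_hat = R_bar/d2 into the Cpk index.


R_bar = (2.491 + 3.76 + 3.582 + 1.839 + 0.872 + 1.756 + 1.19 + 3.498 + 1.075 + 2.716) / 10 = 2.2779
sigma = R_bar / d2 = 2.2779 / 2.847 = 0.80010537
Cp = (USL - LSL)/(6*sigma) = (114.3 - 98.3)/(6*0.80010537) = 3.3329
Cpu = (114.3 - 107.98)/(3*0.80010537) = 2.6330
Cpl = (107.98 - 98.3)/(3*0.80010537) = 4.0328
Cpk = min(Cpu, Cpl) = 2.6330

2.6330


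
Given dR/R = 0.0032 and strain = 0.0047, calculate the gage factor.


GF = (dR/R) / epsilon
= 0.0032 / 0.0047
= 0.6809

0.6809


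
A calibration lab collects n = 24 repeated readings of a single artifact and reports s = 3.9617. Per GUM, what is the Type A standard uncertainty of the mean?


u_A = s / sqrt(n)
u_A = 3.9617 / sqrt(24)
u_A = 3.9617 / 4.8989795
u_A = 0.8087

0.8087


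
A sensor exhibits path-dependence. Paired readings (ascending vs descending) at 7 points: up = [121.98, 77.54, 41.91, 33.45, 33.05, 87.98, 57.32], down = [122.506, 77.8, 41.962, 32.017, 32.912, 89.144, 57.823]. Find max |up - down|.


|121.98 - 122.506| = 0.5260
|77.54 - 77.8| = 0.2600
|41.91 - 41.962| = 0.0520
|33.45 - 32.017| = 1.4330
|33.05 - 32.912| = 0.1380
|87.98 - 89.144| = 1.1640
|57.32 - 57.823| = 0.5030
hysteresis = max(diffs) = 1.4330

1.4330


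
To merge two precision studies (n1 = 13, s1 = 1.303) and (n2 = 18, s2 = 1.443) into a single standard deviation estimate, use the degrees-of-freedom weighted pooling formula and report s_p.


s_p = sqrt(((n1-1)*s1^2 + (n2-1)*s2^2) / (n1+n2-2))
numerator = (13-1)*1.303^2 + (18-1)*1.443^2 = 20.373708 + 35.398233 = 55.771941
denominator = 13 + 18 - 2 = 29
s_p^2 = 55.771941 / 29 = 1.9231704
s_p = sqrt(1.9231704) = 1.3868

1.3868


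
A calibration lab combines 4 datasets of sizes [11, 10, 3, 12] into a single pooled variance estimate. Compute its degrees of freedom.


nu = sum_i (n_i - 1)
nu = ((11 - 1) + (10 - 1) + (3 - 1) + (12 - 1))
nu = 10 + 9 + 2 + 11
nu = 32

32


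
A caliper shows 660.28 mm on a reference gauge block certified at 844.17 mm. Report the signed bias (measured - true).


Systematic error = measured - true
= 660.28 - 844.17
= -183.8900

-183.8900


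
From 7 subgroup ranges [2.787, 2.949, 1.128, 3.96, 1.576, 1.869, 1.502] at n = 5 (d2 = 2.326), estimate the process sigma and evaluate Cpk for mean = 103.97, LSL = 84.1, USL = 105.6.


R_bar = (2.787 + 2.949 + 1.128 + 3.96 + 1.576 + 1.869 + 1.502) / 7 = 2.253
sigma = R_bar / d2 = 2.253 / 2.326 = 0.96861565
Cp = (USL - LSL)/(6*sigma) = (105.6 - 84.1)/(6*0.96861565) = 3.6994
Cpu = (105.6 - 103.97)/(3*0.96861565) = 0.5609
Cpl = (103.97 - 84.1)/(3*0.96861565) = 6.8379
Cpk = min(Cpu, Cpl) = 0.5609

0.5609


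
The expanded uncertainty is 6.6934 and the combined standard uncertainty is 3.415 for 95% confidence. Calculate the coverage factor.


k = U / uc
k = 6.6934 / 3.415
k = 1.96

1.96


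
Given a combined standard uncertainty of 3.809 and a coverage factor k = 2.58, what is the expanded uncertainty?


U = k * uc
U = 2.58 * 3.809
U = 9.8272

9.8272


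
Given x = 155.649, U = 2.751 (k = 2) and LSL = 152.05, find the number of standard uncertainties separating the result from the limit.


u = U / k = 2.751 / 2 = 1.3755
margin = |LSL - x| = |152.05 - 155.649| = 3.599
z = margin / u = 3.599 / 1.3755
z = 2.6165

2.6165


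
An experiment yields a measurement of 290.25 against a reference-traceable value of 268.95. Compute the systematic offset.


Systematic error = measured - true
= 290.25 - 268.95
= 21.3000

21.3000


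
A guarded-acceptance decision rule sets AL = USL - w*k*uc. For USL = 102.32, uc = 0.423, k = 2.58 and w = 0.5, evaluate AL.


U = k * uc = 2.58 * 0.423 = 1.09134
guard band g = w * U = 0.5 * 1.09134 = 0.54567
AL = USL - g = 102.32 - 0.54567
AL = 101.7743

101.7743


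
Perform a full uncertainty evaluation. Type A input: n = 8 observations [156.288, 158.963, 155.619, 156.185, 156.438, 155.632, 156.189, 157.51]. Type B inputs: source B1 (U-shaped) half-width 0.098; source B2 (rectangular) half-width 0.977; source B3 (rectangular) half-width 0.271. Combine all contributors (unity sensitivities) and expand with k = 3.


mean = (156.288 + 158.963 + 155.619 + 156.185 + 156.438 + 155.632 + 156.189 + 157.51) / 8 = 156.603
s = sqrt(sum((x - mean)^2)/(n-1)) = 1.1196885
u_A = s / sqrt(n) = 1.1196885 / sqrt(8) = 0.39586967
u_B1 = 0.098 / sqrt(2) = 0.069296465
u_B2 = 0.977 / sqrt(3) = 0.56407121
u_B3 = 0.271 / sqrt(3) = 0.15646192
uc = sqrt(0.39586967^2 + 0.069296465^2 + 0.56407121^2 + 0.15646192^2) = 0.71005032
U = k * uc = 3 * 0.71005032
U = 2.1302

2.1302


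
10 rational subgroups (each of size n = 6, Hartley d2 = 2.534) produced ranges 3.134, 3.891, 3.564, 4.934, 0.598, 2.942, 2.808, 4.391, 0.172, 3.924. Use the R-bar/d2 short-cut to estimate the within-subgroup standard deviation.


R_bar = (3.134 + 3.891 + 3.564 + 4.934 + 0.598 + 2.942 + 2.808 + 4.391 + 0.172 + 3.924) / 10
R_bar = 30.358 / 10 = 3.0358
sigma_hat = R_bar / d2 = 3.0358 / 2.534 = 1.1980

1.1980


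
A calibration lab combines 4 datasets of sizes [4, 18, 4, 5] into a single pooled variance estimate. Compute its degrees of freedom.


nu = sum_i (n_i - 1)
nu = ((4 - 1) + (18 - 1) + (4 - 1) + (5 - 1))
nu = 3 + 17 + 3 + 4
nu = 27

27


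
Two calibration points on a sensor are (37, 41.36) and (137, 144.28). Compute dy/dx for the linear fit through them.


slope = (y2 - y1) / (x2 - x1)
= (144.28 - 41.36) / (137 - 37)
= 102.9200 / 100
= 1.0292

1.0292


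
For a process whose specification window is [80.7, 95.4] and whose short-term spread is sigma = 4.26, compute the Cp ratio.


Cp = (USL - LSL) / (6 * sigma)
= (95.4 - 80.7) / (6 * 4.26)
= 14.7000 / 25.5600
= 0.5751

0.5751


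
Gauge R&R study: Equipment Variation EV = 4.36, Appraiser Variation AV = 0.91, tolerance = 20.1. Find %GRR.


GRR = sqrt(EV^2 + AV^2) = sqrt(4.36^2 + 0.91^2) = 4.4539533
%GRR = GRR / tol * 100 = 4.4539533 / 20.1 * 100
%GRR = 22.1590

22.1590


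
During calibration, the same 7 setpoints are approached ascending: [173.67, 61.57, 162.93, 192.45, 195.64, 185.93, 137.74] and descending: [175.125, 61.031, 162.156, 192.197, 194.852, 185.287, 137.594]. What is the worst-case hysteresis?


|173.67 - 175.125| = 1.4550
|61.57 - 61.031| = 0.5390
|162.93 - 162.156| = 0.7740
|192.45 - 192.197| = 0.2530
|195.64 - 194.852| = 0.7880
|185.93 - 185.287| = 0.6430
|137.74 - 137.594| = 0.1460
hysteresis = max(diffs) = 1.4550

1.4550


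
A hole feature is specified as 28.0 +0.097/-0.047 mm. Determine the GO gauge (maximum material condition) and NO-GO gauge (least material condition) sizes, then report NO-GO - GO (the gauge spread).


GO = nominal - lower_tol (smallest hole = maximum material condition)
GO = 28.0 - 0.047 = 27.953
NO-GO = nominal + upper_tol (largest hole = least material condition)
NO-GO = 28.0 + 0.097 = 28.097
spread = NO-GO - GO = 28.097 - 27.953 = 0.1440

0.1440


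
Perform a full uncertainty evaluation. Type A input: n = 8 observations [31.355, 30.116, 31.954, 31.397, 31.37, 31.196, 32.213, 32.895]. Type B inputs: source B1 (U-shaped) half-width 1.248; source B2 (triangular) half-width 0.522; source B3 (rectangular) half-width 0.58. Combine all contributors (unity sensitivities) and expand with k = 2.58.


mean = (31.355 + 30.116 + 31.954 + 31.397 + 31.37 + 31.196 + 32.213 + 32.895) / 8 = 31.562
s = sqrt(sum((x - mean)^2)/(n-1)) = 0.81820046
u_A = s / sqrt(n) = 0.81820046 / sqrt(8) = 0.28927755
u_B1 = 1.248 / sqrt(2) = 0.88246926
u_B2 = 0.522 / sqrt(6) = 0.21310561
u_B3 = 0.58 / sqrt(3) = 0.33486316
uc = sqrt(0.28927755^2 + 0.88246926^2 + 0.21310561^2 + 0.33486316^2) = 1.009941
U = k * uc = 2.58 * 1.009941
U = 2.6056

2.6056


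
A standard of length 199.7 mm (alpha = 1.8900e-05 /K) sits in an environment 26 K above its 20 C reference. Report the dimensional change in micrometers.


dL = L * alpha * dT
= 199.7 * 1.8900e-05 * 26
= 0.0981326 mm
dL_um = 0.0981326 * 1000 = 98.1326 um

98.1326


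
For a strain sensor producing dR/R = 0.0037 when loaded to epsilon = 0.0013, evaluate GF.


GF = (dR/R) / epsilon
= 0.0037 / 0.0013
= 2.8462

2.8462


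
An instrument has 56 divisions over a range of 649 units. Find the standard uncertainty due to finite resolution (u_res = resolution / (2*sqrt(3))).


resolution = range / divisions
resolution = 649 / 56 = 11.589286
u_res = resolution / (2*sqrt(3))
u_res = 11.589286 / 3.4641016
u_res = 3.3455

3.3455


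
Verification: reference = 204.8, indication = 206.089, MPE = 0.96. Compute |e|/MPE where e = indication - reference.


e = indication - reference = 206.089 - 204.8 = 1.2890
|e| = 1.2890
ratio = |e| / MPE = 1.2890 / 0.96
ratio = 1.3427

1.3427


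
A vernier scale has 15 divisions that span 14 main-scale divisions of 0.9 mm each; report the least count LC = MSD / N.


LC = MSD / n_div
= 0.9 / 15
= 0.0600

0.0600


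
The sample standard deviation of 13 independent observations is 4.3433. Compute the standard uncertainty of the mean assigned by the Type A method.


u_A = s / sqrt(n)
u_A = 4.3433 / sqrt(13)
u_A = 4.3433 / 3.6055513
u_A = 1.2046

1.2046


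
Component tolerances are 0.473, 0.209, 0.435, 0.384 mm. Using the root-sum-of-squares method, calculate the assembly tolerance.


RSS = sqrt(0.473^2 + 0.209^2 + 0.435^2 + 0.384^2)
= sqrt(0.604091)
= 0.7772

0.7772


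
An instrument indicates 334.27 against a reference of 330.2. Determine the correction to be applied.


Correction = standard - reading
= 330.2 - 334.27
= -4.0700

-4.0700


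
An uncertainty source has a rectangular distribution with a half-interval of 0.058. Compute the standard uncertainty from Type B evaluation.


u_B = half_width / sqrt(3)
u_B = 0.058 / 1.7320508
u_B = 0.0335

0.0335


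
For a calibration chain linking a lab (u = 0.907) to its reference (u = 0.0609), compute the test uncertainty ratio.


TUR = u_lab / u_ref
= 0.907 / 0.0609
= 14.8933

14.8933


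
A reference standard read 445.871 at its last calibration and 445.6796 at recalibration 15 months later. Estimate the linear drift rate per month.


rate = (v2 - v1) / months
= (445.6796 - 445.871) / 15
= -0.1914 / 15
= -0.0128

-0.0128


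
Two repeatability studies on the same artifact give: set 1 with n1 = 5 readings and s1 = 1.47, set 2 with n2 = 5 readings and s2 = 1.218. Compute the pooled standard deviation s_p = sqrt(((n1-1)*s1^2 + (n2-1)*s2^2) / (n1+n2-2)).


s_p = sqrt(((n1-1)*s1^2 + (n2-1)*s2^2) / (n1+n2-2))
numerator = (5-1)*1.47^2 + (5-1)*1.218^2 = 8.6436 + 5.934096 = 14.577696
denominator = 5 + 5 - 2 = 8
s_p^2 = 14.577696 / 8 = 1.822212
s_p = sqrt(1.822212) = 1.3499

1.3499


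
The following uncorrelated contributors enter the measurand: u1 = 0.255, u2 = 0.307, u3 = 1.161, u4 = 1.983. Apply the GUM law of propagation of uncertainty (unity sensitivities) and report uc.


uc = sqrt(0.255^2 + 0.307^2 + 1.161^2 + 1.983^2)
uc = sqrt(5.439484)
uc = 2.3323

2.3323


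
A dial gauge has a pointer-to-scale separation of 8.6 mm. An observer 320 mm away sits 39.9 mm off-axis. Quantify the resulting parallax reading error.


error = h * offset / d
= 8.6 * 39.9 / 320
= 1.0723

1.0723


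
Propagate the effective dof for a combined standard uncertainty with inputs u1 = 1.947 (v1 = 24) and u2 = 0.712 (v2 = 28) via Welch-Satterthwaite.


uc = sqrt(u1^2 + u2^2) = sqrt(1.947^2 + 0.712^2) = 2.0731023
v_eff = uc^4 / (u1^4/v1 + u2^4/v2)
= 2.0731023^4 / (1.947^4/24 + 0.712^4/28)
= 18.470682 / 0.607938
v_eff = 30.3825

30.3825


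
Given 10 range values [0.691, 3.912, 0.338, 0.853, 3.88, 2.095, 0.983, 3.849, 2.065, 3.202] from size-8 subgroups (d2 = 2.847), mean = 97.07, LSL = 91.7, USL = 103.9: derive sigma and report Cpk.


R_bar = (0.691 + 3.912 + 0.338 + 0.853 + 3.88 + 2.095 + 0.983 + 3.849 + 2.065 + 3.202) / 10 = 2.1868
sigma = R_bar / d2 = 2.1868 / 2.847 = 0.76810678
Cp = (USL - LSL)/(6*sigma) = (103.9 - 91.7)/(6*0.76810678) = 2.6472
Cpu = (103.9 - 97.07)/(3*0.76810678) = 2.9640
Cpl = (97.07 - 91.7)/(3*0.76810678) = 2.3304
Cpk = min(Cpu, Cpl) = 2.3304

2.3304


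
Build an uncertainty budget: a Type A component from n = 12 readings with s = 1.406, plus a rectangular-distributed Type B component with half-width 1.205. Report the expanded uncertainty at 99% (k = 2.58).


u_A = s / sqrt(n) = 1.406 / sqrt(12) = 0.40587724
u_B = half_width / sqrt(3) = 1.205 / sqrt(3) = 0.69570707
uc = sqrt(u_A^2 + u_B^2) = sqrt(0.40587724^2 + 0.69570707^2) = 0.80544687
U = k * uc = 2.58 * 0.80544687
U = 2.0781

2.0781


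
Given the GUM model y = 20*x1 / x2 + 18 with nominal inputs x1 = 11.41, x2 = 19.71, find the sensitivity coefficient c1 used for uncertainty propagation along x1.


y = 20*x1 / x2 + 18
dy/dx1 = 20/x2
Evaluate at x2 = 19.71: c1 = 20 / 19.71
c1 = 1.0147

1.0147


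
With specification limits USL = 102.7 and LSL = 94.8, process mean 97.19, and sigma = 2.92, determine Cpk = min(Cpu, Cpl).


Cpu = (USL - mean) / (3*sigma) = (102.7 - 97.19) / (3*2.92) = 0.6290
Cpl = (mean - LSL) / (3*sigma) = (97.19 - 94.8) / (3*2.92) = 0.2728
Cpk = min(Cpu, Cpl) = 0.2728

0.2728


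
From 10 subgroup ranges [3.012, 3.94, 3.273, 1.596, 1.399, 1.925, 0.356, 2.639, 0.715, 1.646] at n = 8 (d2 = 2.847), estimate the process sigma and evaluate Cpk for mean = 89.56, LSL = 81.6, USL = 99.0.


R_bar = (3.012 + 3.94 + 3.273 + 1.596 + 1.399 + 1.925 + 0.356 + 2.639 + 0.715 + 1.646) / 10 = 2.0501
sigma = R_bar / d2 = 2.0501 / 2.847 = 0.72009132
Cp = (USL - LSL)/(6*sigma) = (99.0 - 81.6)/(6*0.72009132) = 4.0273
Cpu = (99.0 - 89.56)/(3*0.72009132) = 4.3698
Cpl = (89.56 - 81.6)/(3*0.72009132) = 3.6847
Cpk = min(Cpu, Cpl) = 3.6847

3.6847


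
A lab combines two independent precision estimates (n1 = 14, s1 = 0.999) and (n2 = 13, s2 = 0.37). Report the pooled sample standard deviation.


s_p = sqrt(((n1-1)*s1^2 + (n2-1)*s2^2) / (n1+n2-2))
numerator = (14-1)*0.999^2 + (13-1)*0.37^2 = 12.974013 + 1.6428 = 14.616813
denominator = 14 + 13 - 2 = 25
s_p^2 = 14.616813 / 25 = 0.58467252
s_p = sqrt(0.58467252) = 0.7646

0.7646


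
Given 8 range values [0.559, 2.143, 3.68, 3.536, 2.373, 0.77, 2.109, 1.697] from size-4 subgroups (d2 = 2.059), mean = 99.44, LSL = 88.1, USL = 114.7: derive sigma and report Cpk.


R_bar = (0.559 + 2.143 + 3.68 + 3.536 + 2.373 + 0.77 + 2.109 + 1.697) / 8 = 2.108375
sigma = R_bar / d2 = 2.108375 / 2.059 = 1.0239801
Cp = (USL - LSL)/(6*sigma) = (114.7 - 88.1)/(6*1.0239801) = 4.3295
Cpu = (114.7 - 99.44)/(3*1.0239801) = 4.9675
Cpl = (99.44 - 88.1)/(3*1.0239801) = 3.6915
Cpk = min(Cpu, Cpl) = 3.6915

3.6915


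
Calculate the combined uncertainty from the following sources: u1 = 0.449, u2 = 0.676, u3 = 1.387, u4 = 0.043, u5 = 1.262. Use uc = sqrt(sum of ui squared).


uc = sqrt(0.449^2 + 0.676^2 + 1.387^2 + 0.043^2 + 1.262^2)
uc = sqrt(4.176839)
uc = 2.0437

2.0437


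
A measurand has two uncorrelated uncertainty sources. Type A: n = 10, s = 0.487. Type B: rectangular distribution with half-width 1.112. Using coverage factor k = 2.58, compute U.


u_A = s / sqrt(n) = 0.487 / sqrt(10) = 0.15400292
u_B = half_width / sqrt(3) = 1.112 / sqrt(3) = 0.6420135
uc = sqrt(u_A^2 + u_B^2) = sqrt(0.15400292^2 + 0.6420135^2) = 0.6602259
U = k * uc = 2.58 * 0.6602259
U = 1.7034

1.7034


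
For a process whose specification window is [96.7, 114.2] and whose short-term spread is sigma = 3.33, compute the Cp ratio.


Cp = (USL - LSL) / (6 * sigma)
= (114.2 - 96.7) / (6 * 3.33)
= 17.5000 / 19.9800
= 0.8759

0.8759


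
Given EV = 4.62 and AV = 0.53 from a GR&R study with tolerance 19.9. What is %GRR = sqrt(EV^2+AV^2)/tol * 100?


GRR = sqrt(EV^2 + AV^2) = sqrt(4.62^2 + 0.53^2) = 4.6503011
%GRR = GRR / tol * 100 = 4.6503011 / 19.9 * 100
%GRR = 23.3683

23.3683


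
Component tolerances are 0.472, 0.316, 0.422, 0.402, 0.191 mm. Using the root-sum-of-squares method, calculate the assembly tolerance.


RSS = sqrt(0.472^2 + 0.316^2 + 0.422^2 + 0.402^2 + 0.191^2)
= sqrt(0.698809)
= 0.8359

0.8359


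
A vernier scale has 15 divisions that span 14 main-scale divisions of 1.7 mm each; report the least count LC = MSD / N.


LC = MSD / n_div
= 1.7 / 15
= 0.1133

0.1133


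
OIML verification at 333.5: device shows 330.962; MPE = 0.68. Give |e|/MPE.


e = indication - reference = 330.962 - 333.5 = -2.5380
|e| = 2.5380
ratio = |e| / MPE = 2.5380 / 0.68
ratio = 3.7324

3.7324


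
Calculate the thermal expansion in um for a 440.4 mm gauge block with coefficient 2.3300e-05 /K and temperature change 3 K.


dL = L * alpha * dT
= 440.4 * 2.3300e-05 * 3
= 0.0307840 mm
dL_um = 0.0307840 * 1000 = 30.7840 um

30.7840


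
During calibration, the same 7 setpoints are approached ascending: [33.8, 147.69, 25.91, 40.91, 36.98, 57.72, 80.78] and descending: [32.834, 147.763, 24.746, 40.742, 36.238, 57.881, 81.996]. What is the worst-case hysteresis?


|33.8 - 32.834| = 0.9660
|147.69 - 147.763| = 0.0730
|25.91 - 24.746| = 1.1640
|40.91 - 40.742| = 0.1680
|36.98 - 36.238| = 0.7420
|57.72 - 57.881| = 0.1610
|80.78 - 81.996| = 1.2160
hysteresis = max(diffs) = 1.2160

1.2160


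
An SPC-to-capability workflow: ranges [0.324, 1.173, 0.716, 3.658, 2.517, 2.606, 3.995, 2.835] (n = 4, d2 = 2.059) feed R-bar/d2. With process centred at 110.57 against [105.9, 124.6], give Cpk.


R_bar = (0.324 + 1.173 + 0.716 + 3.658 + 2.517 + 2.606 + 3.995 + 2.835) / 8 = 2.228
sigma = R_bar / d2 = 2.228 / 2.059 = 1.0820787
Cp = (USL - LSL)/(6*sigma) = (124.6 - 105.9)/(6*1.0820787) = 2.8803
Cpu = (124.6 - 110.57)/(3*1.0820787) = 4.3219
Cpl = (110.57 - 105.9)/(3*1.0820787) = 1.4386
Cpk = min(Cpu, Cpl) = 1.4386

1.4386


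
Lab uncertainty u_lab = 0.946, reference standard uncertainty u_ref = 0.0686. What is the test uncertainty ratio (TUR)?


TUR = u_lab / u_ref
= 0.946 / 0.0686
= 13.7901

13.7901


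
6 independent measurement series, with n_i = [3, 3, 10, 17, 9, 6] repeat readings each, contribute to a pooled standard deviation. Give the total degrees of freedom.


nu = sum_i (n_i - 1)
nu = ((3 - 1) + (3 - 1) + (10 - 1) + (17 - 1) + (9 - 1) + (6 - 1))
nu = 2 + 2 + 9 + 16 + 8 + 5
nu = 42

42


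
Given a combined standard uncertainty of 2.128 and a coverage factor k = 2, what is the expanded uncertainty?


U = k * uc
U = 2 * 2.128
U = 4.2560

4.2560
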